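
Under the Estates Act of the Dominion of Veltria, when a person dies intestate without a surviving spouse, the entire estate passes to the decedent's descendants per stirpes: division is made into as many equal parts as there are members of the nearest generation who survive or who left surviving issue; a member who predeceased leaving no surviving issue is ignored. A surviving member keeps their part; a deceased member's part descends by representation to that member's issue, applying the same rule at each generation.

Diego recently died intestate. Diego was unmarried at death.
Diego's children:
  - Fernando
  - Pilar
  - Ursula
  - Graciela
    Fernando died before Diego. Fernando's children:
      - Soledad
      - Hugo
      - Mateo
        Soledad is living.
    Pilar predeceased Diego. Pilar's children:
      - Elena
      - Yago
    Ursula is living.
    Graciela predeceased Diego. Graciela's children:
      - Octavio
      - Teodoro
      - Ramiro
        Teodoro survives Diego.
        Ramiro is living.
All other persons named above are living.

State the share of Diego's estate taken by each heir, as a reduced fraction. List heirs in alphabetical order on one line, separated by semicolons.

There is no surviving spouse, so the entire estate passes to Diego's descendants per stirpes.
The estate is divided into 4 equal shares of 1/4 among Fernando, Pilar, Ursula, Graciela.
Fernando predeceased; the 1/4 allotted to Fernando's branch passes to Fernando's issue by representation.
The 1/4 is divided into 3 equal shares of 1/12 among Soledad, Hugo, Mateo.
Soledad is living and takes 1/12.
Hugo is living and takes 1/12.
Mateo is living and takes 1/12.
Pilar predeceased; the 1/4 allotted to Pilar's branch passes to Pilar's issue by representation.
The 1/4 is divided into 2 equal shares of 1/8 among Elena, Yago.
Elena is living and takes 1/8.
Yago is living and takes 1/8.
Ursula is living and takes 1/4.
Graciela predeceased; the 1/4 allotted to Graciela's branch passes to Graciela's issue by representation.
The 1/4 is divided into 3 equal shares of 1/12 among Octavio, Teodoro, Ramiro.
Octavio is living and takes 1/12.
Teodoro is living and takes 1/12.
Ramiro is living and takes 1/12.

Elena 1/8; Hugo 1/12; Mateo 1/12; Octavio 1/12; Ramiro 1/12; Soledad 1/12; Teodoro 1/12; Ursula 1/4; Yago 1/8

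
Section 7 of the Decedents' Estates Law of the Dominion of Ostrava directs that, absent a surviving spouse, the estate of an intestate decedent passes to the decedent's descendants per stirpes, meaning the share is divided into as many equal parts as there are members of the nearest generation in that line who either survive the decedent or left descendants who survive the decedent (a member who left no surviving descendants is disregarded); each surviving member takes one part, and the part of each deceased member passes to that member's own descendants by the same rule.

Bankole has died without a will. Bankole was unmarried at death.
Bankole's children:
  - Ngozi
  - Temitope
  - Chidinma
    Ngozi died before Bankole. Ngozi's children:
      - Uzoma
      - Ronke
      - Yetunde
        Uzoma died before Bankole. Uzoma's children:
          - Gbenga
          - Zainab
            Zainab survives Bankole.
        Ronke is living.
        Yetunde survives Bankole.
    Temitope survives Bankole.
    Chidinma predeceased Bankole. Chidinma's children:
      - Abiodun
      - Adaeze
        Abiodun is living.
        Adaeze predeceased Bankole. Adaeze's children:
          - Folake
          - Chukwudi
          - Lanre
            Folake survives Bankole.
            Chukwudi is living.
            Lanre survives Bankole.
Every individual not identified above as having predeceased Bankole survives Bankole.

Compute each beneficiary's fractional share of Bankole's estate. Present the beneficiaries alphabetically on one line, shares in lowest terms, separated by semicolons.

There is no surviving spouse, so the entire estate passes to Bankole's descendants per stirpes.
The estate is divided into 3 equal shares of 1/3 among Ngozi, Temitope, Chidinma.
Ngozi predeceased; the 1/3 allotted to Ngozi's branch passes to Ngozi's issue by representation.
The 1/3 is divided into 3 equal shares of 1/9 among Uzoma, Ronke, Yetunde.
Uzoma predeceased; the 1/9 allotted to Uzoma's branch passes to Uzoma's issue by representation.
The 1/9 is divided into 2 equal shares of 1/18 among Gbenga, Zainab.
Gbenga is living and takes 1/18.
Zainab is living and takes 1/18.
Ronke is living and takes 1/9.
Yetunde is living and takes 1/9.
Temitope is living and takes 1/3.
Chidinma predeceased; the 1/3 allotted to Chidinma's branch passes to Chidinma's issue by representation.
The 1/3 is divided into 2 equal shares of 1/6 among Abiodun, Adaeze.
Abiodun is living and takes 1/6.
Adaeze predeceased; the 1/6 allotted to Adaeze's branch passes to Adaeze's issue by representation.
The 1/6 is divided into 3 equal shares of 1/18 among Folake, Chukwudi, Lanre.
Folake is living and takes 1/18.
Chukwudi is living and takes 1/18.
Lanre is living and takes 1/18.

Abiodun 1/6; Chukwudi 1/18; Folake 1/18; Gbenga 1/18; Lanre 1/18; Ronke 1/9; Temitope 1/3; Yetunde 1/9; Zainab 1/18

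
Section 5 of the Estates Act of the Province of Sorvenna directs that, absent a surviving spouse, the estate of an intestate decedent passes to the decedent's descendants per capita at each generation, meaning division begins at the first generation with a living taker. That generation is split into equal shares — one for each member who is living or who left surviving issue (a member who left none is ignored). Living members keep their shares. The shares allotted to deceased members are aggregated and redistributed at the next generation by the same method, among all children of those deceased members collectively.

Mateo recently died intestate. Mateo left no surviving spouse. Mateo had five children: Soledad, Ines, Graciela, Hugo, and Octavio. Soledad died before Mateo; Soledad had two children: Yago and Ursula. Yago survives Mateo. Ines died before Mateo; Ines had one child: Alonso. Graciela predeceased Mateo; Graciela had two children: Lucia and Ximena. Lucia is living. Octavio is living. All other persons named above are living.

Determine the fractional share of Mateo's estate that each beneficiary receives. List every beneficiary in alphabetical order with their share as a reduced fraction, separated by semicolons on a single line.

There is no surviving spouse, so the entire estate passes to Mateo's descendants per capita at each generation.
At generation 1 (Soledad, Ines, Graciela, Hugo, Octavio) there are 5 shares of (1)/5 = 1/5 each.
Living: Hugo and Octavio — each takes 1/5.
Deceased: Soledad, Ines, and Graciela. Their combined 3/5 is pooled and carried to generation 2.
At generation 2 (Yago, Ursula, Alonso, Lucia, Ximena) there are 5 shares of (3/5)/5 = 3/25 each.
Living: Yago, Ursula, Alonso, Lucia, and Ximena — each takes 3/25.

Alonso 3/25; Hugo 1/5; Lucia 3/25; Octavio 1/5; Ursula 3/25; Ximena 3/25; Yago 3/25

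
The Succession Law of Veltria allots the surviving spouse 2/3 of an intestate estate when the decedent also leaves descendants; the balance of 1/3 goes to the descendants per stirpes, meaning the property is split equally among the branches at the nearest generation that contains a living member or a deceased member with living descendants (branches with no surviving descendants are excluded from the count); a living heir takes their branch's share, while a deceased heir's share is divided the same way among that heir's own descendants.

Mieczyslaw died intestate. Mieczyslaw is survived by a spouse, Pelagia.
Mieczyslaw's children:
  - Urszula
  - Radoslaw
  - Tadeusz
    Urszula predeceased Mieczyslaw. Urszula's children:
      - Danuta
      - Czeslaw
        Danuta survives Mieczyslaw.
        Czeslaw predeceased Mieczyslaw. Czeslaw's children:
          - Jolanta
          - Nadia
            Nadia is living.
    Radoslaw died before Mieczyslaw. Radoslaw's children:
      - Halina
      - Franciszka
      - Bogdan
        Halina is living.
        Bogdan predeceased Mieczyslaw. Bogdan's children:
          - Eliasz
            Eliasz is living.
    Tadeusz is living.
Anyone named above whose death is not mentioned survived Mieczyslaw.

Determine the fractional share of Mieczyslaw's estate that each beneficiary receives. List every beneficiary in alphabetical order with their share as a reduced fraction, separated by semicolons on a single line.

Pelagia, as surviving spouse, takes 2/3.
The remaining 1/3 passes to Mieczyslaw's descendants per stirpes.
The 1/3 is divided into 3 equal shares of 1/9 among Urszula, Radoslaw, Tadeusz.
Urszula predeceased; the 1/9 allotted to Urszula's branch passes to Urszula's issue by representation.
The 1/9 is divided into 2 equal shares of 1/18 among Danuta, Czeslaw.
Danuta is living and takes 1/18.
Czeslaw predeceased; the 1/18 allotted to Czeslaw's branch passes to Czeslaw's issue by representation.
The 1/18 is divided into 2 equal shares of 1/36 among Jolanta, Nadia.
Jolanta is living and takes 1/36.
Nadia is living and takes 1/36.
Radoslaw predeceased; the 1/9 allotted to Radoslaw's branch passes to Radoslaw's issue by representation.
The 1/9 is divided into 3 equal shares of 1/27 among Halina, Franciszka, Bogdan.
Halina is living and takes 1/27.
Franciszka is living and takes 1/27.
Bogdan predeceased; the 1/27 allotted to Bogdan's branch passes to Bogdan's issue by representation.
Eliasz is the sole taker at this level and receives the full 1/27.
Tadeusz is living and takes 1/9.

Danuta 1/18; Eliasz 1/27; Franciszka 1/27; Halina 1/27; Jolanta 1/36; Nadia 1/36; Pelagia 2/3; Tadeusz 1/9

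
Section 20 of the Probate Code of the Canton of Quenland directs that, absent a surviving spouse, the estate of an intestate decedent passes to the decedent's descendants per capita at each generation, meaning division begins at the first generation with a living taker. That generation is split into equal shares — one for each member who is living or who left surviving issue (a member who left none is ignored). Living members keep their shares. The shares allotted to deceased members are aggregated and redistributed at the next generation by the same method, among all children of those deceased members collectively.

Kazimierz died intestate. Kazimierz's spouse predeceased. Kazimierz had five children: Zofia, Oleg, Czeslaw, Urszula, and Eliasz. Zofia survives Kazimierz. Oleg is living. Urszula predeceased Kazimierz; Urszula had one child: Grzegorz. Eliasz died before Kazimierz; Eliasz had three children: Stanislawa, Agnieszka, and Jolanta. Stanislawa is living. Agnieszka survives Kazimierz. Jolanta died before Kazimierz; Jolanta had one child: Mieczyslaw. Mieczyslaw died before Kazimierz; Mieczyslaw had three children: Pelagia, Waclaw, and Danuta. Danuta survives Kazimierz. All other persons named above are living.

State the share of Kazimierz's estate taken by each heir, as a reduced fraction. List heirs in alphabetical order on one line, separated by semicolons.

There is no surviving spouse, so the entire estate passes to Kazimierz's descendants per capita at each generation.
At generation 1 (Zofia, Oleg, Czeslaw, Urszula, Eliasz) there are 5 shares of (1)/5 = 1/5 each.
Living: Zofia, Oleg, and Czeslaw — each takes 1/5.
Deceased: Urszula and Eliasz. Their combined 2/5 is pooled and carried to generation 2.
At generation 2 (Grzegorz, Stanislawa, Agnieszka, Jolanta) there are 4 shares of (2/5)/4 = 1/10 each.
Living: Grzegorz, Stanislawa, and Agnieszka — each takes 1/10.
Deceased: Jolanta. That 1/10 share is carried to generation 3.
At generation 3 (Mieczyslaw) there are 1 shares of (1/10)/1 = 1/10 each.
Deceased: Mieczyslaw. That 1/10 share is carried to generation 4.
At generation 4 (Pelagia, Waclaw, Danuta) there are 3 shares of (1/10)/3 = 1/30 each.
Living: Pelagia, Waclaw, and Danuta — each takes 1/30.

Agnieszka 1/10; Czeslaw 1/5; Danuta 1/30; Grzegorz 1/10; Oleg 1/5; Pelagia 1/30; Stanislawa 1/10; Waclaw 1/30; Zofia 1/5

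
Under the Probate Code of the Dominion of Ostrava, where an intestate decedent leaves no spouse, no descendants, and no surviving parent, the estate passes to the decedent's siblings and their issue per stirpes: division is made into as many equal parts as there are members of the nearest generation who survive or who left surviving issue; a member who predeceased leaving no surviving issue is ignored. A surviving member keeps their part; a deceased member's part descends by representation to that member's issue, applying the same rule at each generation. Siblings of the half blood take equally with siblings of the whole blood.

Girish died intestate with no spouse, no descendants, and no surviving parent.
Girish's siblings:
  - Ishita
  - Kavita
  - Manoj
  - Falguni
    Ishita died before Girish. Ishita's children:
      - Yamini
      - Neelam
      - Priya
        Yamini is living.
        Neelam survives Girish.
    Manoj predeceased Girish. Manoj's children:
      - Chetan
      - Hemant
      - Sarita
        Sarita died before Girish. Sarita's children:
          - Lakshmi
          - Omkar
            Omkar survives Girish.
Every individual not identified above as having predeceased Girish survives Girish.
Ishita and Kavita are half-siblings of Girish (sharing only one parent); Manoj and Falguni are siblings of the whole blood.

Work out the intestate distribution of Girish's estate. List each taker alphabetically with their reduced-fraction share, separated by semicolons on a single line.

Chetan 1/12; Falguni 1/4; Hemant 1/12; Kavita 1/4; Lakshmi 1/24; Neelam 1/12; Omkar 1/24; Priya 1/12; Yamini 1/12

No spouse, descendants, or parent survives, so the estate passes to Girish's siblings per stirpes.
Half-blood and whole-blood siblings take equally under the stated rule.
The estate is divided into 4 equal shares of 1/4 among Ishita, Kavita, Manoj, Falguni.
Ishita predeceased; the 1/4 allotted to Ishita's branch passes to Ishita's issue by representation.
The 1/4 is divided into 3 equal shares of 1/12 among Yamini, Neelam, Priya.
Yamini is living and takes 1/12.
Neelam is living and takes 1/12.
Priya is living and takes 1/12.
Kavita is living and takes 1/4.
Manoj predeceased; the 1/4 allotted to Manoj's branch passes to Manoj's issue by representation.
The 1/4 is divided into 3 equal shares of 1/12 among Chetan, Hemant, Sarita.
Chetan is living and takes 1/12.
Hemant is living and takes 1/12.
Sarita predeceased; the 1/12 allotted to Sarita's branch passes to Sarita's issue by representation.
The 1/12 is divided into 2 equal shares of 1/24 among Lakshmi, Omkar.
Lakshmi is living and takes 1/24.
Omkar is living and takes 1/24.
Falguni is living and takes 1/4.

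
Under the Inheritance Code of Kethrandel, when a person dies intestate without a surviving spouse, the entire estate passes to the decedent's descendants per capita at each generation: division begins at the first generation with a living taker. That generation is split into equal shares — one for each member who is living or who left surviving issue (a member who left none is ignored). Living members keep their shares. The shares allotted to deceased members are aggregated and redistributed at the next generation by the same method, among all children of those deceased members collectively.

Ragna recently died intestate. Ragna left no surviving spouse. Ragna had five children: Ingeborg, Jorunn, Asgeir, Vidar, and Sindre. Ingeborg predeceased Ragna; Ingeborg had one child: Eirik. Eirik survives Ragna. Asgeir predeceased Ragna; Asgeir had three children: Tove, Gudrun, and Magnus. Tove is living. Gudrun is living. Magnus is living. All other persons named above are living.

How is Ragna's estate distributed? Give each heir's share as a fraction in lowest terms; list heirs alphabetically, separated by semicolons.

There is no surviving spouse, so the entire estate passes to Ragna's descendants per capita at each generation.
At generation 1 (Ingeborg, Jorunn, Asgeir, Vidar, Sindre) there are 5 shares of (1)/5 = 1/5 each.
Living: Jorunn, Vidar, and Sindre — each takes 1/5.
Deceased: Ingeborg and Asgeir. Their combined 2/5 is pooled and carried to generation 2.
At generation 2 (Eirik, Tove, Gudrun, Magnus) there are 4 shares of (2/5)/4 = 1/10 each.
Living: Eirik, Tove, Gudrun, and Magnus — each takes 1/10.

Eirik 1/10; Gudrun 1/10; Jorunn 1/5; Magnus 1/10; Sindre 1/5; Tove 1/10; Vidar 1/5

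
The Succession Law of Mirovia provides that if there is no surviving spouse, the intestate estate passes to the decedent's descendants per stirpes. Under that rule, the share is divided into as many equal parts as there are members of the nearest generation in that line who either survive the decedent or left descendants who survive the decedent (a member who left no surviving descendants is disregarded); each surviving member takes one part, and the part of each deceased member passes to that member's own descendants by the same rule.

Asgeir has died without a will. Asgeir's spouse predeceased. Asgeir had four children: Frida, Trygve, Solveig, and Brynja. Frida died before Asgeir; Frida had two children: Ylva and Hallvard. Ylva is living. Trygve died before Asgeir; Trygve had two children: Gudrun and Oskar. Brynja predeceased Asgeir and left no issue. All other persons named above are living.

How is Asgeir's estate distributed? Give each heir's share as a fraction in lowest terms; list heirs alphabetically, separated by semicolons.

Gudrun 1/6; Hallvard 1/6; Oskar 1/6; Solveig 1/3; Ylva 1/6

There is no surviving spouse, so the entire estate passes to Asgeir's descendants per stirpes.
Brynja left no surviving issue, so that branch lapses and is disregarded.
The estate is divided into 3 equal shares of 1/3 among Frida, Trygve, Solveig.
Frida predeceased; the 1/3 allotted to Frida's branch passes to Frida's issue by representation.
The 1/3 is divided into 2 equal shares of 1/6 among Ylva, Hallvard.
Ylva is living and takes 1/6.
Hallvard is living and takes 1/6.
Trygve predeceased; the 1/3 allotted to Trygve's branch passes to Trygve's issue by representation.
The 1/3 is divided into 2 equal shares of 1/6 among Gudrun, Oskar.
Gudrun is living and takes 1/6.
Oskar is living and takes 1/6.
Solveig is living and takes 1/3.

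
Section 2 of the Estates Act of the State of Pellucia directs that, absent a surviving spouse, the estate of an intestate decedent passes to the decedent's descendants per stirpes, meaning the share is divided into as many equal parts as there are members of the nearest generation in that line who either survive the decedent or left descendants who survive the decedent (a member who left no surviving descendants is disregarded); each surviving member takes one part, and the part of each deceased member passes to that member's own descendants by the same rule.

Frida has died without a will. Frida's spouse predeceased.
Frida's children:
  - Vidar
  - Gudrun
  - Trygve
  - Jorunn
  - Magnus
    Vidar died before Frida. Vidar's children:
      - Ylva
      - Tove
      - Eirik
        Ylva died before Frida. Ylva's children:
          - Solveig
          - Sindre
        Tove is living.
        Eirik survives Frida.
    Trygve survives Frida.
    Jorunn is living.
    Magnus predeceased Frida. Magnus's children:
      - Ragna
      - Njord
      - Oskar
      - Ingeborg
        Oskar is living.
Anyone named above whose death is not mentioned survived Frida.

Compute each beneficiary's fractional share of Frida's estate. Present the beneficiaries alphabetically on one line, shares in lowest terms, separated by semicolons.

Eirik 1/15; Gudrun 1/5; Ingeborg 1/20; Jorunn 1/5; Njord 1/20; Oskar 1/20; Ragna 1/20; Sindre 1/30; Solveig 1/30; Tove 1/15; Trygve 1/5

There is no surviving spouse, so the entire estate passes to Frida's descendants per stirpes.
The estate is divided into 5 equal shares of 1/5 among Vidar, Gudrun, Trygve, Jorunn, Magnus.
Vidar predeceased; the 1/5 allotted to Vidar's branch passes to Vidar's issue by representation.
The 1/5 is divided into 3 equal shares of 1/15 among Ylva, Tove, Eirik.
Ylva predeceased; the 1/15 allotted to Ylva's branch passes to Ylva's issue by representation.
The 1/15 is divided into 2 equal shares of 1/30 among Solveig, Sindre.
Solveig is living and takes 1/30.
Sindre is living and takes 1/30.
Tove is living and takes 1/15.
Eirik is living and takes 1/15.
Gudrun is living and takes 1/5.
Trygve is living and takes 1/5.
Jorunn is living and takes 1/5.
Magnus predeceased; the 1/5 allotted to Magnus's branch passes to Magnus's issue by representation.
The 1/5 is divided into 4 equal shares of 1/20 among Ragna, Njord, Oskar, Ingeborg.
Ragna is living and takes 1/20.
Njord is living and takes 1/20.
Oskar is living and takes 1/20.
Ingeborg is living and takes 1/20.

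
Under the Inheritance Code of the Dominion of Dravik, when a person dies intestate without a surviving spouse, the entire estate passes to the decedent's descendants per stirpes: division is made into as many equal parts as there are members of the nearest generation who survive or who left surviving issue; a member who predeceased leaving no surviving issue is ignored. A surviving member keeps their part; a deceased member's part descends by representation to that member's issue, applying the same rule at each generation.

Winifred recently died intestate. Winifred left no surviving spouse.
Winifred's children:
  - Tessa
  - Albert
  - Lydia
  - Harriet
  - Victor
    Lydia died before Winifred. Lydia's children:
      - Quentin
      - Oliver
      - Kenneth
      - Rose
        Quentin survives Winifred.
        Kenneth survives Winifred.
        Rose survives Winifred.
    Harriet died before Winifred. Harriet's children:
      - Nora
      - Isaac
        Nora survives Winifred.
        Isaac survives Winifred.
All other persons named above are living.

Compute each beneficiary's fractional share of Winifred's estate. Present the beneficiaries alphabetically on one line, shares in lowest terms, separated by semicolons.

Albert 1/5; Isaac 1/10; Kenneth 1/20; Nora 1/10; Oliver 1/20; Quentin 1/20; Rose 1/20; Tessa 1/5; Victor 1/5

There is no surviving spouse, so the entire estate passes to Winifred's descendants per stirpes.
The estate is divided into 5 equal shares of 1/5 among Tessa, Albert, Lydia, Harriet, Victor.
Tessa is living and takes 1/5.
Albert is living and takes 1/5.
Lydia predeceased; the 1/5 allotted to Lydia's branch passes to Lydia's issue by representation.
The 1/5 is divided into 4 equal shares of 1/20 among Quentin, Oliver, Kenneth, Rose.
Quentin is living and takes 1/20.
Oliver is living and takes 1/20.
Kenneth is living and takes 1/20.
Rose is living and takes 1/20.
Harriet predeceased; the 1/5 allotted to Harriet's branch passes to Harriet's issue by representation.
The 1/5 is divided into 2 equal shares of 1/10 among Nora, Isaac.
Nora is living and takes 1/10.
Isaac is living and takes 1/10.
Victor is living and takes 1/5.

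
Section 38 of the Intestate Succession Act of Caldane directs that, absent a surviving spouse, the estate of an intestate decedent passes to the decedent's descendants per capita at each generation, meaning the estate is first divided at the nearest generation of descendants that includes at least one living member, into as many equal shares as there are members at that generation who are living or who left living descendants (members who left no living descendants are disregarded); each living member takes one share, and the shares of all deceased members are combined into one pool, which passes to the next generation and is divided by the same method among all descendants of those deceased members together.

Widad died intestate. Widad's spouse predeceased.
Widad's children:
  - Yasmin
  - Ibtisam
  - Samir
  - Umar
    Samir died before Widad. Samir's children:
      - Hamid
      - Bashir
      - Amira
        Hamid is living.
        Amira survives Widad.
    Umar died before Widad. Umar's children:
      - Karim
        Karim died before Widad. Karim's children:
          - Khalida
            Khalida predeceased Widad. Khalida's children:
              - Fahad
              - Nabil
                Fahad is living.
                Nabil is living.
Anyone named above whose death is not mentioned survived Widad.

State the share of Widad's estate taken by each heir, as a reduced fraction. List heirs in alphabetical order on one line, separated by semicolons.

Amira 1/8; Bashir 1/8; Fahad 1/16; Hamid 1/8; Ibtisam 1/4; Nabil 1/16; Yasmin 1/4

There is no surviving spouse, so the entire estate passes to Widad's descendants per capita at each generation.
At generation 1 (Yasmin, Ibtisam, Samir, Umar) there are 4 shares of (1)/4 = 1/4 each.
Living: Yasmin and Ibtisam — each takes 1/4.
Deceased: Samir and Umar. Their combined 1/2 is pooled and carried to generation 2.
At generation 2 (Hamid, Bashir, Amira, Karim) there are 4 shares of (1/2)/4 = 1/8 each.
Living: Hamid, Bashir, and Amira — each takes 1/8.
Deceased: Karim. That 1/8 share is carried to generation 3.
At generation 3 (Khalida) there are 1 shares of (1/8)/1 = 1/8 each.
Deceased: Khalida. That 1/8 share is carried to generation 4.
At generation 4 (Fahad, Nabil) there are 2 shares of (1/8)/2 = 1/16 each.
Living: Fahad and Nabil — each takes 1/16.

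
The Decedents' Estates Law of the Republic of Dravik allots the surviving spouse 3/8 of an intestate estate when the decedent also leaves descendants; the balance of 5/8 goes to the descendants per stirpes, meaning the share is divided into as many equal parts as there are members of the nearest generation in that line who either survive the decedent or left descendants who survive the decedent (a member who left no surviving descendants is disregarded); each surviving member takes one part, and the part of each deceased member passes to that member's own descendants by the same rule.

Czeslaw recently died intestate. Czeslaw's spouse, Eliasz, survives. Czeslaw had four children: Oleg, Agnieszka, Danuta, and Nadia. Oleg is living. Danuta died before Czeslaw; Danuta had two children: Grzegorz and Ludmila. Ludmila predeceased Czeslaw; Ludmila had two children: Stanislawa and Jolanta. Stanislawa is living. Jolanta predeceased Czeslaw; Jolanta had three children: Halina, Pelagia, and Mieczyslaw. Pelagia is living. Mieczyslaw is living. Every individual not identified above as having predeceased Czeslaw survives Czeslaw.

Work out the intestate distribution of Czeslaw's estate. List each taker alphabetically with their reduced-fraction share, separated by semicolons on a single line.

Agnieszka 5/32; Eliasz 3/8; Grzegorz 5/64; Halina 5/384; Mieczyslaw 5/384; Nadia 5/32; Oleg 5/32; Pelagia 5/384; Stanislawa 5/128

Eliasz, as surviving spouse, takes 3/8.
The remaining 5/8 passes to Czeslaw's descendants per stirpes.
The 5/8 is divided into 4 equal shares of 5/32 among Oleg, Agnieszka, Danuta, Nadia.
Oleg is living and takes 5/32.
Agnieszka is living and takes 5/32.
Danuta predeceased; the 5/32 allotted to Danuta's branch passes to Danuta's issue by representation.
The 5/32 is divided into 2 equal shares of 5/64 among Grzegorz, Ludmila.
Grzegorz is living and takes 5/64.
Ludmila predeceased; the 5/64 allotted to Ludmila's branch passes to Ludmila's issue by representation.
The 5/64 is divided into 2 equal shares of 5/128 among Stanislawa, Jolanta.
Stanislawa is living and takes 5/128.
Jolanta predeceased; the 5/128 allotted to Jolanta's branch passes to Jolanta's issue by representation.
The 5/128 is divided into 3 equal shares of 5/384 among Halina, Pelagia, Mieczyslaw.
Halina is living and takes 5/384.
Pelagia is living and takes 5/384.
Mieczyslaw is living and takes 5/384.
Nadia is living and takes 5/32.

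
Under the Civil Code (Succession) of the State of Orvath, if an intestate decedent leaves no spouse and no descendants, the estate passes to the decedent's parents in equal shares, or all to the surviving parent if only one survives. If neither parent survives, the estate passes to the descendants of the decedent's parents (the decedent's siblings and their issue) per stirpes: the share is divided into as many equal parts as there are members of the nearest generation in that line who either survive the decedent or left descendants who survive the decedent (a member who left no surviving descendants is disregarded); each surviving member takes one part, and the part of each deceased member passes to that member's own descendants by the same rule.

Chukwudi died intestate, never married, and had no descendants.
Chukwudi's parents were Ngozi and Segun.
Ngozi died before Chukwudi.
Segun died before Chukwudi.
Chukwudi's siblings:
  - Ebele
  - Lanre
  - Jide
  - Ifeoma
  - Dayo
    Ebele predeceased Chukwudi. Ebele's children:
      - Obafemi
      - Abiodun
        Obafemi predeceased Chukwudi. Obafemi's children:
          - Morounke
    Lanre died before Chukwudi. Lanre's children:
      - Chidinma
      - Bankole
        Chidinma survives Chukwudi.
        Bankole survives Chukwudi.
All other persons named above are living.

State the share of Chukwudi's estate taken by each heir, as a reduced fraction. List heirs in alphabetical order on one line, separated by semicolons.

Neither parent survives and there are no descendants, so the estate passes to Chukwudi's siblings and their issue per stirpes.
The estate is divided into 5 equal shares of 1/5 among Ebele, Lanre, Jide, Ifeoma, Dayo.
Ebele predeceased; the 1/5 allotted to Ebele's branch passes to Ebele's issue by representation.
The 1/5 is divided into 2 equal shares of 1/10 among Obafemi, Abiodun.
Obafemi predeceased; the 1/10 allotted to Obafemi's branch passes to Obafemi's issue by representation.
Morounke is the sole taker at this level and receives the full 1/10.
Abiodun is living and takes 1/10.
Lanre predeceased; the 1/5 allotted to Lanre's branch passes to Lanre's issue by representation.
The 1/5 is divided into 2 equal shares of 1/10 among Chidinma, Bankole.
Chidinma is living and takes 1/10.
Bankole is living and takes 1/10.
Jide is living and takes 1/5.
Ifeoma is living and takes 1/5.
Dayo is living and takes 1/5.

Abiodun 1/10; Bankole 1/10; Chidinma 1/10; Dayo 1/5; Ifeoma 1/5; Jide 1/5; Morounke 1/10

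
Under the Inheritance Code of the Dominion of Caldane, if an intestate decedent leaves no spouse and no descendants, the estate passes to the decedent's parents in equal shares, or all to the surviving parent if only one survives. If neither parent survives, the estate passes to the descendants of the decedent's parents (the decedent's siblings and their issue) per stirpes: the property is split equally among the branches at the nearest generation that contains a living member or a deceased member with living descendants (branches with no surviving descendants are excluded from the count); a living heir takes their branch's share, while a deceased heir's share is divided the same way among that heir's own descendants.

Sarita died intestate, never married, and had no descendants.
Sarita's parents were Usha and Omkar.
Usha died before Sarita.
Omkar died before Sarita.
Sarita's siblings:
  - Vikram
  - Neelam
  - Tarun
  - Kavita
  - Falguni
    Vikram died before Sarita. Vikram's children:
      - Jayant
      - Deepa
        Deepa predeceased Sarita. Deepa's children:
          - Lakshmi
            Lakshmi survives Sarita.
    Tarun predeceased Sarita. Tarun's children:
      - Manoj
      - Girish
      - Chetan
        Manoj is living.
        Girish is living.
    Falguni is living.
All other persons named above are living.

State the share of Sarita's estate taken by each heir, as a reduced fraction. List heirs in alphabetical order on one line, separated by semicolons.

Chetan 1/15; Falguni 1/5; Girish 1/15; Jayant 1/10; Kavita 1/5; Lakshmi 1/10; Manoj 1/15; Neelam 1/5

Neither parent survives and there are no descendants, so the estate passes to Sarita's siblings and their issue per stirpes.
The estate is divided into 5 equal shares of 1/5 among Vikram, Neelam, Tarun, Kavita, Falguni.
Vikram predeceased; the 1/5 allotted to Vikram's branch passes to Vikram's issue by representation.
The 1/5 is divided into 2 equal shares of 1/10 among Jayant, Deepa.
Jayant is living and takes 1/10.
Deepa predeceased; the 1/10 allotted to Deepa's branch passes to Deepa's issue by representation.
Lakshmi is the sole taker at this level and receives the full 1/10.
Neelam is living and takes 1/5.
Tarun predeceased; the 1/5 allotted to Tarun's branch passes to Tarun's issue by representation.
The 1/5 is divided into 3 equal shares of 1/15 among Manoj, Girish, Chetan.
Manoj is living and takes 1/15.
Girish is living and takes 1/15.
Chetan is living and takes 1/15.
Kavita is living and takes 1/5.
Falguni is living and takes 1/5.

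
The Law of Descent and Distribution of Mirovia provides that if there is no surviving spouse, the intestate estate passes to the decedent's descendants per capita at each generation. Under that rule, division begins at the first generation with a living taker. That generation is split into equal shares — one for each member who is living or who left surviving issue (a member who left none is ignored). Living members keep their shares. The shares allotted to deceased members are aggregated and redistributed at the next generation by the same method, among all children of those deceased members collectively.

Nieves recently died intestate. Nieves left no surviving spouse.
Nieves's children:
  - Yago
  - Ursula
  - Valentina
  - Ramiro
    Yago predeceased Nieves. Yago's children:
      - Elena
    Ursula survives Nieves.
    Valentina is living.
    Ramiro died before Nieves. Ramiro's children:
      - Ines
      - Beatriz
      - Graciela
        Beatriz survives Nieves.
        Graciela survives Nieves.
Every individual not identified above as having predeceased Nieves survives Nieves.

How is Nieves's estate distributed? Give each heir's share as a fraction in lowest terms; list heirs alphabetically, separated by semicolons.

Beatriz 1/8; Elena 1/8; Graciela 1/8; Ines 1/8; Ursula 1/4; Valentina 1/4

There is no surviving spouse, so the entire estate passes to Nieves's descendants per capita at each generation.
At generation 1 (Yago, Ursula, Valentina, Ramiro) there are 4 shares of (1)/4 = 1/4 each.
Living: Ursula and Valentina — each takes 1/4.
Deceased: Yago and Ramiro. Their combined 1/2 is pooled and carried to generation 2.
At generation 2 (Elena, Ines, Beatriz, Graciela) there are 4 shares of (1/2)/4 = 1/8 each.
Living: Elena, Ines, Beatriz, and Graciela — each takes 1/8.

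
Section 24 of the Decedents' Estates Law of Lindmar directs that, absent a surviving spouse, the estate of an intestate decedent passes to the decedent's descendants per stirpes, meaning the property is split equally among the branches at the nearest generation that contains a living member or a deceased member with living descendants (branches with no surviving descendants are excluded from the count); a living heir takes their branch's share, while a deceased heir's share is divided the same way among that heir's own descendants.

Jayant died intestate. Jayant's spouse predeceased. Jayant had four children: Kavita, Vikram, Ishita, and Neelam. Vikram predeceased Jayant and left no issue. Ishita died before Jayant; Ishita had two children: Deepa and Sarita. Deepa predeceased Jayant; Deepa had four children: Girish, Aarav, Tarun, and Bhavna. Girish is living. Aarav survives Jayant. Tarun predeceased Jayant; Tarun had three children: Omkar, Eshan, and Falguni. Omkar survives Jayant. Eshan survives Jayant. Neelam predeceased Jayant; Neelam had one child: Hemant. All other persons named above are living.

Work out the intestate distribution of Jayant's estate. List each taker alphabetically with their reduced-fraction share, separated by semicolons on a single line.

Aarav 1/24; Bhavna 1/24; Eshan 1/72; Falguni 1/72; Girish 1/24; Hemant 1/3; Kavita 1/3; Omkar 1/72; Sarita 1/6

There is no surviving spouse, so the entire estate passes to Jayant's descendants per stirpes.
Vikram left no surviving issue, so that branch lapses and is disregarded.
The estate is divided into 3 equal shares of 1/3 among Kavita, Ishita, Neelam.
Kavita is living and takes 1/3.
Ishita predeceased; the 1/3 allotted to Ishita's branch passes to Ishita's issue by representation.
The 1/3 is divided into 2 equal shares of 1/6 among Deepa, Sarita.
Deepa predeceased; the 1/6 allotted to Deepa's branch passes to Deepa's issue by representation.
The 1/6 is divided into 4 equal shares of 1/24 among Girish, Aarav, Tarun, Bhavna.
Girish is living and takes 1/24.
Aarav is living and takes 1/24.
Tarun predeceased; the 1/24 allotted to Tarun's branch passes to Tarun's issue by representation.
The 1/24 is divided into 3 equal shares of 1/72 among Omkar, Eshan, Falguni.
Omkar is living and takes 1/72.
Eshan is living and takes 1/72.
Falguni is living and takes 1/72.
Bhavna is living and takes 1/24.
Sarita is living and takes 1/6.
Neelam predeceased; the 1/3 allotted to Neelam's branch passes to Neelam's issue by representation.
Hemant is the sole taker at this level and receives the full 1/3.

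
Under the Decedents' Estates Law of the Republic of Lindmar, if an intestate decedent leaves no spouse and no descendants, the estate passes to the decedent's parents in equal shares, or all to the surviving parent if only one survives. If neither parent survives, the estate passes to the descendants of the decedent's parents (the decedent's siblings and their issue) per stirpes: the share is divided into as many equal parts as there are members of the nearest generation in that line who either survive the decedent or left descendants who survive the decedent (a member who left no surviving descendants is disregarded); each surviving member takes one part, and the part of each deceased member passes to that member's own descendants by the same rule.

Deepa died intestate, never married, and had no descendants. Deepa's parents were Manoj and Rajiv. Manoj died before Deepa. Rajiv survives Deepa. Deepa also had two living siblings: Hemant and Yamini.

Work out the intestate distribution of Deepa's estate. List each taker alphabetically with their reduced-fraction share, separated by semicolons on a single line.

Only one parent, Rajiv, survives, so Rajiv takes the entire estate. The siblings take nothing because a surviving parent has priority.

Rajiv 1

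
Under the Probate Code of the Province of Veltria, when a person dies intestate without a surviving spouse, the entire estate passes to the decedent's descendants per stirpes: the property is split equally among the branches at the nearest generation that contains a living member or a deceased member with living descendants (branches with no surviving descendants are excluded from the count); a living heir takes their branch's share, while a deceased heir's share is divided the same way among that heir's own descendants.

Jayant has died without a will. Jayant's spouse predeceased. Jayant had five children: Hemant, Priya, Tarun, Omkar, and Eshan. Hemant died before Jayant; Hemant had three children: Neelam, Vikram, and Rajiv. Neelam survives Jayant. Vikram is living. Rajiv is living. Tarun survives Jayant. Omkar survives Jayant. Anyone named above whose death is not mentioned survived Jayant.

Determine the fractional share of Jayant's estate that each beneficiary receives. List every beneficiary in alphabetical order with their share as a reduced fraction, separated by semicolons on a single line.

There is no surviving spouse, so the entire estate passes to Jayant's descendants per stirpes.
The estate is divided into 5 equal shares of 1/5 among Hemant, Priya, Tarun, Omkar, Eshan.
Hemant predeceased; the 1/5 allotted to Hemant's branch passes to Hemant's issue by representation.
The 1/5 is divided into 3 equal shares of 1/15 among Neelam, Vikram, Rajiv.
Neelam is living and takes 1/15.
Vikram is living and takes 1/15.
Rajiv is living and takes 1/15.
Priya is living and takes 1/5.
Tarun is living and takes 1/5.
Omkar is living and takes 1/5.
Eshan is living and takes 1/5.

Eshan 1/5; Neelam 1/15; Omkar 1/5; Priya 1/5; Rajiv 1/15; Tarun 1/5; Vikram 1/15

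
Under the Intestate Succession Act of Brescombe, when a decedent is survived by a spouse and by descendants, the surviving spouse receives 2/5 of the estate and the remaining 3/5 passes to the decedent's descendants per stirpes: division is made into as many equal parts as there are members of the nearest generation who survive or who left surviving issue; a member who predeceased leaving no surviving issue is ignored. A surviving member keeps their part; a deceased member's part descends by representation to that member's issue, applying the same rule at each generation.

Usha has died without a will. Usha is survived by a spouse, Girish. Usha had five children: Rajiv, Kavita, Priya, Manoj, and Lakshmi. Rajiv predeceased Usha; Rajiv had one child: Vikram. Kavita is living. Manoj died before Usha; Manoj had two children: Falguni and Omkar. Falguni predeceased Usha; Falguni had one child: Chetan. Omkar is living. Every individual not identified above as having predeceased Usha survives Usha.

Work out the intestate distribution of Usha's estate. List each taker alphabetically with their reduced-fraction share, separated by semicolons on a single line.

Girish, as surviving spouse, takes 2/5.
The remaining 3/5 passes to Usha's descendants per stirpes.
The 3/5 is divided into 5 equal shares of 3/25 among Rajiv, Kavita, Priya, Manoj, Lakshmi.
Rajiv predeceased; the 3/25 allotted to Rajiv's branch passes to Rajiv's issue by representation.
Vikram is the sole taker at this level and receives the full 3/25.
Kavita is living and takes 3/25.
Priya is living and takes 3/25.
Manoj predeceased; the 3/25 allotted to Manoj's branch passes to Manoj's issue by representation.
The 3/25 is divided into 2 equal shares of 3/50 among Falguni, Omkar.
Falguni predeceased; the 3/50 allotted to Falguni's branch passes to Falguni's issue by representation.
Chetan is the sole taker at this level and receives the full 3/50.
Omkar is living and takes 3/50.
Lakshmi is living and takes 3/25.

Chetan 3/50; Girish 2/5; Kavita 3/25; Lakshmi 3/25; Omkar 3/50; Priya 3/25; Vikram 3/25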